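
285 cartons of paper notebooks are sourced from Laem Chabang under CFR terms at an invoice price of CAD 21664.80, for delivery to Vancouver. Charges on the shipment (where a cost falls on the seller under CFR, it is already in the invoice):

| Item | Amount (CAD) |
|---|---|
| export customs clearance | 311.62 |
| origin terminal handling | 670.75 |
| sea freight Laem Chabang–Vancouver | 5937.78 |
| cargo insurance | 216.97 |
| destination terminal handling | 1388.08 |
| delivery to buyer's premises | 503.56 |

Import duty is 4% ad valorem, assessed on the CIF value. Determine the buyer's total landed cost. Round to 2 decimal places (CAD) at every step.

CFR: the seller pays costs through ocean freight to the destination port, but not insurance.
Already in the invoice (seller's account under CFR): export clearance, origin terminal, freight — exclude.
CIF value = CFR price + insurance = 21664.80 + 216.97 = 21881.77
Import duty = 21881.77 × 4% = 875.27
Buyer bears: insurance 216.97 + destination terminal 1388.08 + delivery 503.56 + duty 875.27 = 2983.88
Landed cost = invoice 21664.80 + 2983.88 = 24648.68

Total landed cost: CAD 24648.68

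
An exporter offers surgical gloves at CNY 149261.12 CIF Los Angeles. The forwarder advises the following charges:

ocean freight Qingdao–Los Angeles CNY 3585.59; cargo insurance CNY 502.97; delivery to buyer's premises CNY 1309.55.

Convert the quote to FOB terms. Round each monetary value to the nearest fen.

FOB price: CNY 145172.56

Not relevant to the conversion: delivery — on the buyer under both terms; not part of either seller's price.
From CIF to FOB, the seller no longer bears: freight, insurance.
FOB price = 149261.12 − 3585.59 − 502.97 = 145172.56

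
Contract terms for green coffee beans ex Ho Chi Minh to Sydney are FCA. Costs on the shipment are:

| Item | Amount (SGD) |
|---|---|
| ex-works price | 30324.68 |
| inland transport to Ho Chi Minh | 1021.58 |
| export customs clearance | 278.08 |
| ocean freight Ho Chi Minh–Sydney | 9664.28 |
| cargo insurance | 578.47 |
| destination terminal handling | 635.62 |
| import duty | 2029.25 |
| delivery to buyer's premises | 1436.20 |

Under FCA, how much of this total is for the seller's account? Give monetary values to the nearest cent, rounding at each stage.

FCA: the seller delivers export-cleared goods to the carrier; the buyer bears costs from that point.
Seller's account: goods 30324.68 + inland to port 1021.58 + export clearance 278.08 = 31624.34
Buyer's account: freight 9664.28 + insurance 578.47 + destination terminal 635.62 + duty 2029.25 + delivery 1436.20 = 14343.82

Seller's account: SGD 31624.34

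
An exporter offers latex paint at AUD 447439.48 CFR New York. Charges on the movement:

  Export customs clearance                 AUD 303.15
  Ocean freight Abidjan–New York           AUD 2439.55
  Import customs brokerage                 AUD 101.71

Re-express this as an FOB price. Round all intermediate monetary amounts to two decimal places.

FOB price: AUD 444999.93

Not relevant to the conversion: export clearance — on the seller under both CFR and FOB; already in the CFR price and stays in the FOB price. brokerage — on the buyer under both terms; not part of either seller's price.
From CFR to FOB, the seller no longer bears: freight.
FOB price = 447439.48 − 2439.55 = 444999.93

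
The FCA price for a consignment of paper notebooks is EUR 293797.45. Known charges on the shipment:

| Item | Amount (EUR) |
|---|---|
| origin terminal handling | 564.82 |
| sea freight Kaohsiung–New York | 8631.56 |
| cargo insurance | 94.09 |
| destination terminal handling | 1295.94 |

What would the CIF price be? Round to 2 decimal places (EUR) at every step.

CIF price: EUR 303087.92

Not relevant to the conversion: destination terminal — on the buyer under both terms; not part of either seller's price.
From FCA to CIF, the seller additionally bears: origin terminal, freight, insurance.
CIF price = 293797.45 + 564.82 + 8631.56 + 94.09 = 303087.92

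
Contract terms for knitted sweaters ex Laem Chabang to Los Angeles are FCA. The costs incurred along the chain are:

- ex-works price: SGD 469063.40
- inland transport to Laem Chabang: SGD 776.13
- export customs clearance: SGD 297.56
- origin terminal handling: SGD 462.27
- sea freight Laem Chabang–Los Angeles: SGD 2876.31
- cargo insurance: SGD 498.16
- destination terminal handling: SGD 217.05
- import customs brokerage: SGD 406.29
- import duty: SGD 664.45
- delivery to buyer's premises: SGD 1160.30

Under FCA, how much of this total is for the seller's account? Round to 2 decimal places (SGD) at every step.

FCA: the seller delivers export-cleared goods to the carrier; the buyer bears costs from that point.
Seller's account: goods 469063.40 + inland to port 776.13 + export clearance 297.56 = 470137.09
Buyer's account: origin terminal 462.27 + freight 2876.31 + insurance 498.16 + destination terminal 217.05 + brokerage 406.29 + duty 664.45 + delivery 1160.30 = 6284.83

Seller's account: SGD 470137.09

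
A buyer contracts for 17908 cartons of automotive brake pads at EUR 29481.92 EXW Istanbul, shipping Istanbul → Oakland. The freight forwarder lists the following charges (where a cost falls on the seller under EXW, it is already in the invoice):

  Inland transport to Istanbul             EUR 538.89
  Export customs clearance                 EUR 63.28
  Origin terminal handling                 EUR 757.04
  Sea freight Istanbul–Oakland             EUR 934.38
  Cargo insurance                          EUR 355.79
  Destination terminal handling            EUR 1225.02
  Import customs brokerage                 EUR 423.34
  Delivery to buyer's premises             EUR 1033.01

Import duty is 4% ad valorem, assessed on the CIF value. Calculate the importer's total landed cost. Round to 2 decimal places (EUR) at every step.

EXW: the seller makes goods available at their premises; the buyer bears all onward costs.
CIF value = EXW price + inland to port + export clearance + origin terminal + freight + insurance = 29481.92 + 538.89 + 63.28 + 757.04 + 934.38 + 355.79 = 32131.30
Import duty = 32131.30 × 4% = 1285.25
Buyer bears: inland to port 538.89 + export clearance 63.28 + origin terminal 757.04 + freight 934.38 + insurance 355.79 + destination terminal 1225.02 + brokerage 423.34 + delivery 1033.01 + duty 1285.25 = 6616.00
Landed cost = invoice 29481.92 + 6616.00 = 36097.92

Total landed cost: EUR 36097.92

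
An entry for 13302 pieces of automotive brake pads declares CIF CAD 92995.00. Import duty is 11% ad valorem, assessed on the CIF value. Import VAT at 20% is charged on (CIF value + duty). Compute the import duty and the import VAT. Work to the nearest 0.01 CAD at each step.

Import duty: CAD 10229.45; import VAT: CAD 20644.89

Import duty = 92995.00 × 11% = 10229.45
VAT base = CIF + duty = 92995.00 + 10229.45 = 103224.45
Import VAT = 103224.45 × 20% = 20644.89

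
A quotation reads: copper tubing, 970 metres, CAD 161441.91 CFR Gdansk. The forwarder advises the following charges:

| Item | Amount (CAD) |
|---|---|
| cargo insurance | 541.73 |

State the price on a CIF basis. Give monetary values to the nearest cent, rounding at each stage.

CIF price: CAD 161983.64

From CFR to CIF, the seller additionally bears: insurance.
CIF price = 161441.91 + 541.73 = 161983.64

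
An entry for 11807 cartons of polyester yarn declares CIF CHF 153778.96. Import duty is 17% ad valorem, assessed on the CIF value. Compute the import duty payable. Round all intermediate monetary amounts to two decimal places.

Import duty = 153778.96 × 17% = 26142.42

Import duty: CHF 26142.42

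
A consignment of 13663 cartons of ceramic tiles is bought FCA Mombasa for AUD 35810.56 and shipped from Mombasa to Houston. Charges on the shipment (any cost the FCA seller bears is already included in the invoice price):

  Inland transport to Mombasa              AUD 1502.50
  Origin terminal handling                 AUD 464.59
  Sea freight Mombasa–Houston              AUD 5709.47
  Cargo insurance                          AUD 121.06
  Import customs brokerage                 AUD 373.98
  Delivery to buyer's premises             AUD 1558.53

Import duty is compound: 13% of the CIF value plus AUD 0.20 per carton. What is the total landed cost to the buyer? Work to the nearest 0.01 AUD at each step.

FCA: the seller delivers export-cleared goods to the carrier; the buyer bears costs from that point.
Already in the invoice (seller's account under FCA): inland to port — exclude.
CIF value = FCA price + origin terminal + freight + insurance = 35810.56 + 464.59 + 5709.47 + 121.06 = 42105.68
Ad valorem component: 42105.68 × 13% = 5473.74
Specific component: 13663 × 0.20 = 2732.60
Import duty = 5473.74 + 2732.60 = 8206.34
Buyer bears: origin terminal 464.59 + freight 5709.47 + insurance 121.06 + brokerage 373.98 + delivery 1558.53 + duty 8206.34 = 16433.97
Landed cost = invoice 35810.56 + 16433.97 = 52244.53

Total landed cost: AUD 52244.53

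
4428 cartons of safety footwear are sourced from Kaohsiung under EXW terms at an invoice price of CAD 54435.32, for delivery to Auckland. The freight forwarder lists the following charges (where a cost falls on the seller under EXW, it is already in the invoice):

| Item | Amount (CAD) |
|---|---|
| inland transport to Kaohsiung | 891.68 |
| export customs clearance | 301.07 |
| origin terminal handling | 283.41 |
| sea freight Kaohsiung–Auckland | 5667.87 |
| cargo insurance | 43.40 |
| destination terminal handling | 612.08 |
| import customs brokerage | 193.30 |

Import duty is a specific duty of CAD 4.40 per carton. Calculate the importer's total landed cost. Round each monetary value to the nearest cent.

Total landed cost: CAD 81911.33

EXW: the seller makes goods available at their premises; the buyer bears all onward costs.
CIF value = EXW price + inland to port + export clearance + origin terminal + freight + insurance = 54435.32 + 891.68 + 301.07 + 283.41 + 5667.87 + 43.40 = 61622.75
Import duty = 4428 × 4.40 = 19483.20
Buyer bears: inland to port 891.68 + export clearance 301.07 + origin terminal 283.41 + freight 5667.87 + insurance 43.40 + destination terminal 612.08 + brokerage 193.30 + duty 19483.20 = 27476.01
Landed cost = invoice 54435.32 + 27476.01 = 81911.33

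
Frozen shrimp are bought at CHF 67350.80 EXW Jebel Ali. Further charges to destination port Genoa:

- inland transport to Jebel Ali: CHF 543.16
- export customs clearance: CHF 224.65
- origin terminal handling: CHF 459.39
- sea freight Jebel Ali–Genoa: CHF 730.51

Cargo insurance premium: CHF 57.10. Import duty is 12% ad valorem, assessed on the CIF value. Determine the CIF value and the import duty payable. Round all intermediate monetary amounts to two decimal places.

CIF = EXW price + pre-shipment costs + freight + insurance
CIF = 67350.80 + 543.16 + 224.65 + 459.39 + 730.51 + 57.10 = 69365.61
Import duty = 69365.61 × 12% = 8323.87

CIF value: CHF 69365.61; import duty: CHF 8323.87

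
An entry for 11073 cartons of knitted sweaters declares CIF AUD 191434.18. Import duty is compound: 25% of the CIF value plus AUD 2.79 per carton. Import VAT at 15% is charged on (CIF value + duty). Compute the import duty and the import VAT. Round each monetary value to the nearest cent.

Import duty: AUD 78752.22; import VAT: AUD 40527.96

Ad valorem component: 191434.18 × 25% = 47858.55
Specific component: 11073 × 2.79 = 30893.67
Import duty = 47858.55 + 30893.67 = 78752.22
VAT base = CIF + duty = 191434.18 + 78752.22 = 270186.40
Import VAT = 270186.40 × 15% = 40527.96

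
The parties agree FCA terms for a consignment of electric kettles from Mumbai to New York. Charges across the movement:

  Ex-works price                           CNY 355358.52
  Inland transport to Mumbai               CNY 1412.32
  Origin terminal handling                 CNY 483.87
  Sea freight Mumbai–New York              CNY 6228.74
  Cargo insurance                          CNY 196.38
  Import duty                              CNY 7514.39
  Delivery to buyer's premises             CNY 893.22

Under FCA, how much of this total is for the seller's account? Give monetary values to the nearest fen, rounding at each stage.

Seller's account: CNY 356770.84

FCA: the seller delivers export-cleared goods to the carrier; the buyer bears costs from that point.
Seller's account: goods 355358.52 + inland to port 1412.32 = 356770.84
Buyer's account: origin terminal 483.87 + freight 6228.74 + insurance 196.38 + duty 7514.39 + delivery 893.22 = 15316.60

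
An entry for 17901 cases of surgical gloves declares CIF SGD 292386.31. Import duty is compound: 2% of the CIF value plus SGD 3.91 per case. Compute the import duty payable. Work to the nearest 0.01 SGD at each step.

Import duty: SGD 75840.64

Ad valorem component: 292386.31 × 2% = 5847.73
Specific component: 17901 × 3.91 = 69992.91
Import duty = 5847.73 + 69992.91 = 75840.64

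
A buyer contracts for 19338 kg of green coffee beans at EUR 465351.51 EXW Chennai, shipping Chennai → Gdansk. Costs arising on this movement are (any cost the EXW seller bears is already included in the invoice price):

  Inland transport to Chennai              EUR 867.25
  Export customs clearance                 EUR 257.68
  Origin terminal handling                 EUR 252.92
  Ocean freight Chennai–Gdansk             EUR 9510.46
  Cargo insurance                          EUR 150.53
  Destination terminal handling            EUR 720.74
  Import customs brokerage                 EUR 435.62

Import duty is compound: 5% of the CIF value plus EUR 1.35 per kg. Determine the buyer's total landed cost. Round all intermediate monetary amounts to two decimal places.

EXW: the seller makes goods available at their premises; the buyer bears all onward costs.
CIF value = EXW price + inland to port + export clearance + origin terminal + freight + insurance = 465351.51 + 867.25 + 257.68 + 252.92 + 9510.46 + 150.53 = 476390.35
Ad valorem component: 476390.35 × 5% = 23819.52
Specific component: 19338 × 1.35 = 26106.30
Import duty = 23819.52 + 26106.30 = 49925.82
Buyer bears: inland to port 867.25 + export clearance 257.68 + origin terminal 252.92 + freight 9510.46 + insurance 150.53 + destination terminal 720.74 + brokerage 435.62 + duty 49925.82 = 62121.02
Landed cost = invoice 465351.51 + 62121.02 = 527472.53

Total landed cost: EUR 527472.53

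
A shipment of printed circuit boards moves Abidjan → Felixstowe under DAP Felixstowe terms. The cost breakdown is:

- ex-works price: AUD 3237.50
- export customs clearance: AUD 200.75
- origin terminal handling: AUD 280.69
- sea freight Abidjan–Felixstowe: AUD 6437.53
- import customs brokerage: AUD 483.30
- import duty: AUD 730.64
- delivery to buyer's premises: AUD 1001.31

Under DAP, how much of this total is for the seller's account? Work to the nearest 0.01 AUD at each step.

DAP: the seller bears all costs to the named destination except import duty and clearance.
Seller's account: goods 3237.50 + export clearance 200.75 + origin terminal 280.69 + freight 6437.53 + delivery 1001.31 = 11157.78
Buyer's account: brokerage 483.30 + duty 730.64 = 1213.94

Seller's account: AUD 11157.78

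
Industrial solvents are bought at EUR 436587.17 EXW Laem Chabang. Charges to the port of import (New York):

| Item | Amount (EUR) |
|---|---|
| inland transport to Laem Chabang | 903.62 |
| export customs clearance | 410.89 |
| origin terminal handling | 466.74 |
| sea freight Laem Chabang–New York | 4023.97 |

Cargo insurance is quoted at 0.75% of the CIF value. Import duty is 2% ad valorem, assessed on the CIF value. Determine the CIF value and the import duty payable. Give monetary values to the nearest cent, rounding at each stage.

Let C be the CIF value. C = EXW price + pre-shipment costs + freight + 0.75% × C
C − 0.75% × C = 436587.17 + 903.62 + 410.89 + 466.74 + 4023.97
0.9925 × C = 442392.39
C = 442392.39 / 0.9925 = 445735.41
Insurance premium = 0.75% × 445735.41 = 3343.02
Import duty = 445735.41 × 2% = 8914.71

CIF value: EUR 445735.41; import duty: EUR 8914.71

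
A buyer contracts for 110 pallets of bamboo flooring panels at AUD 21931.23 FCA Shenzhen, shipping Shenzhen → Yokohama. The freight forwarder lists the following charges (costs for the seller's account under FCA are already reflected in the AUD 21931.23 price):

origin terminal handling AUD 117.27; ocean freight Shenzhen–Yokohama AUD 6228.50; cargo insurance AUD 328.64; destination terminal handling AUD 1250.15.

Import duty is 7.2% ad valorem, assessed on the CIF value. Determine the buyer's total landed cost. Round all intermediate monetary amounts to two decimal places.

FCA: the seller delivers export-cleared goods to the carrier; the buyer bears costs from that point.
CIF value = FCA price + origin terminal + freight + insurance = 21931.23 + 117.27 + 6228.50 + 328.64 = 28605.64
Import duty = 28605.64 × 7.2% = 2059.61
Buyer bears: origin terminal 117.27 + freight 6228.50 + insurance 328.64 + destination terminal 1250.15 + duty 2059.61 = 9984.17
Landed cost = invoice 21931.23 + 9984.17 = 31915.40

Total landed cost: AUD 31915.40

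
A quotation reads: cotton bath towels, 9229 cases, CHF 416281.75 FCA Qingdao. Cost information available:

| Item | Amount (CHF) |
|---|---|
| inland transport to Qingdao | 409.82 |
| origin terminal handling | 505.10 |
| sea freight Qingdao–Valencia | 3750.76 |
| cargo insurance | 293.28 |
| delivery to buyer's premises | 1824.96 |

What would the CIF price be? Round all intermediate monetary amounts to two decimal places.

CIF price: CHF 420830.89

Not relevant to the conversion: inland to port — on the seller under both FCA and CIF; already in the FCA price and stays in the CIF price. delivery — on the buyer under both terms; not part of either seller's price.
From FCA to CIF, the seller additionally bears: origin terminal, freight, insurance.
CIF price = 416281.75 + 505.10 + 3750.76 + 293.28 = 420830.89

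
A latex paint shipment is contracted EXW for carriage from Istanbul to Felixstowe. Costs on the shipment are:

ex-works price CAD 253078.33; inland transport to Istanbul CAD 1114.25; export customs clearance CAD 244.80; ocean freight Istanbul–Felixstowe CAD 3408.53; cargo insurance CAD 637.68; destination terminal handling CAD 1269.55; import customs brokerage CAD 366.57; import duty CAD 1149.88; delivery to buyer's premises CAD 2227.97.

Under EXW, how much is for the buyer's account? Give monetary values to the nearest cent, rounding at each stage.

EXW: the seller makes goods available at their premises; the buyer bears all onward costs.
Seller's account: goods 253078.33 = 253078.33
Buyer's account: inland to port 1114.25 + export clearance 244.80 + freight 3408.53 + insurance 637.68 + destination terminal 1269.55 + brokerage 366.57 + duty 1149.88 + delivery 2227.97 = 10419.23

Buyer's account: CAD 10419.23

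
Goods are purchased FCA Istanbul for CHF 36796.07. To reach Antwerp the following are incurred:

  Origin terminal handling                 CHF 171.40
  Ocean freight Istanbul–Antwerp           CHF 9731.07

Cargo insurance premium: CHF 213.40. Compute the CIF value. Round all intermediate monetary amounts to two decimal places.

CIF = FCA price + pre-shipment costs + freight + insurance
CIF = 36796.07 + 171.40 + 9731.07 + 213.40 = 46911.94

CIF value: CHF 46911.94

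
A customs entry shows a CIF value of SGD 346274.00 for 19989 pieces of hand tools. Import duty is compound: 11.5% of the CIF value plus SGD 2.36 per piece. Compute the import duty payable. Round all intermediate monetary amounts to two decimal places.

Import duty: SGD 86995.55

Ad valorem component: 346274.00 × 11.5% = 39821.51
Specific component: 19989 × 2.36 = 47174.04
Import duty = 39821.51 + 47174.04 = 86995.55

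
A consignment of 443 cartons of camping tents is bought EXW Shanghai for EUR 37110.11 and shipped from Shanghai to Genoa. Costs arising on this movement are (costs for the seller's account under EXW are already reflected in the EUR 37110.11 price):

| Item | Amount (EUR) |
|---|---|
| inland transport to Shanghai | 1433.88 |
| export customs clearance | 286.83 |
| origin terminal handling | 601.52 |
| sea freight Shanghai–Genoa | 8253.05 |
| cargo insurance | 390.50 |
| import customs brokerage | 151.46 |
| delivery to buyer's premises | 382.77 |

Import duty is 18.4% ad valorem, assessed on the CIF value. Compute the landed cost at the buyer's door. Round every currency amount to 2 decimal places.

Total landed cost: EUR 57456.08

EXW: the seller makes goods available at their premises; the buyer bears all onward costs.
CIF value = EXW price + inland to port + export clearance + origin terminal + freight + insurance = 37110.11 + 1433.88 + 286.83 + 601.52 + 8253.05 + 390.50 = 48075.89
Import duty = 48075.89 × 18.4% = 8845.96
Buyer bears: inland to port 1433.88 + export clearance 286.83 + origin terminal 601.52 + freight 8253.05 + insurance 390.50 + brokerage 151.46 + delivery 382.77 + duty 8845.96 = 20345.97
Landed cost = invoice 37110.11 + 20345.97 = 57456.08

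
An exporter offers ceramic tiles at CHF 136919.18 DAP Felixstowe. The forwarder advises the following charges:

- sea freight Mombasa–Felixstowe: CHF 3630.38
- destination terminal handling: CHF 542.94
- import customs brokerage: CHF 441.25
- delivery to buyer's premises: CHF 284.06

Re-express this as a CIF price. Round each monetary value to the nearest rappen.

Not relevant to the conversion: freight — on the seller under both DAP and CIF; already in the DAP price and stays in the CIF price. brokerage — on the buyer under both terms; not part of either seller's price.
From DAP to CIF, the seller no longer bears: destination terminal, delivery.
CIF price = 136919.18 − 542.94 − 284.06 = 136092.18

CIF price: CHF 136092.18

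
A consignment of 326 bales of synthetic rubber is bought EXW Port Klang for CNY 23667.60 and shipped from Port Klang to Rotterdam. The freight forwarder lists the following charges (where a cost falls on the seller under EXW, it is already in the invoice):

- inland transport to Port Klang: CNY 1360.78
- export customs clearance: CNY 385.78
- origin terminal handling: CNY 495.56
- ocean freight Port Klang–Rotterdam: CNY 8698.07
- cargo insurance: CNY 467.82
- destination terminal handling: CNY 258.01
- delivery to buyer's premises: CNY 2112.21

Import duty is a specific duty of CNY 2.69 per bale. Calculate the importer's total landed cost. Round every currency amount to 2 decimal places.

Total landed cost: CNY 38322.77

EXW: the seller makes goods available at their premises; the buyer bears all onward costs.
CIF value = EXW price + inland to port + export clearance + origin terminal + freight + insurance = 23667.60 + 1360.78 + 385.78 + 495.56 + 8698.07 + 467.82 = 35075.61
Import duty = 326 × 2.69 = 876.94
Buyer bears: inland to port 1360.78 + export clearance 385.78 + origin terminal 495.56 + freight 8698.07 + insurance 467.82 + destination terminal 258.01 + delivery 2112.21 + duty 876.94 = 14655.17
Landed cost = invoice 23667.60 + 14655.17 = 38322.77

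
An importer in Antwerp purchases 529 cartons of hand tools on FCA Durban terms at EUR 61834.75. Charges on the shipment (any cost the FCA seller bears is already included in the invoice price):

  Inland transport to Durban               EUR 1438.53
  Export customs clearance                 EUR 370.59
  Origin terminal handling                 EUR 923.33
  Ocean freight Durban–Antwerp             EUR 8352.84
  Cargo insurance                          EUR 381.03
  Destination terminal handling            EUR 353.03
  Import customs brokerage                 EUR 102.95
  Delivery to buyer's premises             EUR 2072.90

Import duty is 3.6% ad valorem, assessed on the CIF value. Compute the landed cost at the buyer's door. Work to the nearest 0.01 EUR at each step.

Total landed cost: EUR 76594.54

FCA: the seller delivers export-cleared goods to the carrier; the buyer bears costs from that point.
Already in the invoice (seller's account under FCA): inland to port, export clearance — exclude.
CIF value = FCA price + origin terminal + freight + insurance = 61834.75 + 923.33 + 8352.84 + 381.03 = 71491.95
Import duty = 71491.95 × 3.6% = 2573.71
Buyer bears: origin terminal 923.33 + freight 8352.84 + insurance 381.03 + destination terminal 353.03 + brokerage 102.95 + delivery 2072.90 + duty 2573.71 = 14759.79
Landed cost = invoice 61834.75 + 14759.79 = 76594.54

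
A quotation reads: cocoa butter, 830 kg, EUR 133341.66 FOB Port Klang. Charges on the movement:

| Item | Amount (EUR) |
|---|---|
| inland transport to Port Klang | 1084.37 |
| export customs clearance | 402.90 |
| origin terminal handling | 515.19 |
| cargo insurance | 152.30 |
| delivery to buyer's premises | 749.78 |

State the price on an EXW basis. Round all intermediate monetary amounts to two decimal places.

EXW price: EUR 131339.20

Not relevant to the conversion: delivery, insurance — on the buyer under both terms; not part of either seller's price.
From FOB to EXW, the seller no longer bears: inland to port, export clearance, origin terminal.
EXW price = 133341.66 − 1084.37 − 402.90 − 515.19 = 131339.20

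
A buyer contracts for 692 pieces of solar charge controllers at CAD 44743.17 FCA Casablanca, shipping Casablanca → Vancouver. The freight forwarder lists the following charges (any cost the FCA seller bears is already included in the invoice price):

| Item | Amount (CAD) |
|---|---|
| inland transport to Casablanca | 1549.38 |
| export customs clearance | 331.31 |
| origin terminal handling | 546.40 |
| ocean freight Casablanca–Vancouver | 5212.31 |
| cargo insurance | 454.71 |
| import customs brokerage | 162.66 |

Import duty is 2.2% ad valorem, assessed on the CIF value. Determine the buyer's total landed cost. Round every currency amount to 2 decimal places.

Total landed cost: CAD 52240.29

FCA: the seller delivers export-cleared goods to the carrier; the buyer bears costs from that point.
Already in the invoice (seller's account under FCA): inland to port, export clearance — exclude.
CIF value = FCA price + origin terminal + freight + insurance = 44743.17 + 546.40 + 5212.31 + 454.71 = 50956.59
Import duty = 50956.59 × 2.2% = 1121.04
Buyer bears: origin terminal 546.40 + freight 5212.31 + insurance 454.71 + brokerage 162.66 + duty 1121.04 = 7497.12
Landed cost = invoice 44743.17 + 7497.12 = 52240.29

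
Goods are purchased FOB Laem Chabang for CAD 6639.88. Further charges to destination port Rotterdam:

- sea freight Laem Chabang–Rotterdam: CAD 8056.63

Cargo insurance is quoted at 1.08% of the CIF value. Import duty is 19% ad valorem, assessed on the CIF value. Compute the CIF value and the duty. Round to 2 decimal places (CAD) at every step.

Let C be the CIF value. C = FOB price + freight + 1.08% × C
C − 1.08% × C = 6639.88 + 8056.63
0.9892 × C = 14696.51
C = 14696.51 / 0.9892 = 14856.97
Insurance premium = 1.08% × 14856.97 = 160.46
Import duty = 14856.97 × 19% = 2822.82

CIF value: CAD 14856.97; import duty: CAD 2822.82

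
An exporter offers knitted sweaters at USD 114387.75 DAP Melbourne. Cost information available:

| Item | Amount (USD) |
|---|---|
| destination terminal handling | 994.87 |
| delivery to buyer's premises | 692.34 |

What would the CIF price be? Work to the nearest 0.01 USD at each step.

CIF price: USD 112700.54

From DAP to CIF, the seller no longer bears: destination terminal, delivery.
CIF price = 114387.75 − 994.87 − 692.34 = 112700.54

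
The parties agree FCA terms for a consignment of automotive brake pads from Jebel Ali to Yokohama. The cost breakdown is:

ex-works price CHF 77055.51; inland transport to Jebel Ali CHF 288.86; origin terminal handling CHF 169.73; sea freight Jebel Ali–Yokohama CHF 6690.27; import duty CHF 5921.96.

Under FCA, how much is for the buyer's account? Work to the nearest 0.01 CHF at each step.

Buyer's account: CHF 12781.96

FCA: the seller delivers export-cleared goods to the carrier; the buyer bears costs from that point.
Seller's account: goods 77055.51 + inland to port 288.86 = 77344.37
Buyer's account: origin terminal 169.73 + freight 6690.27 + duty 5921.96 = 12781.96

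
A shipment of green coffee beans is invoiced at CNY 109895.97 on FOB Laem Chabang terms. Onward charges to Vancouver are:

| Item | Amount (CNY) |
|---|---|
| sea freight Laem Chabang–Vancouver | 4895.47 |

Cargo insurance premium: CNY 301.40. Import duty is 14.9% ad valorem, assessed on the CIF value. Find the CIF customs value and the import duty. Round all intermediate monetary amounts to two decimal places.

CIF = FOB price + freight + insurance
CIF = 109895.97 + 4895.47 + 301.40 = 115092.84
Import duty = 115092.84 × 14.9% = 17148.83

CIF value: CNY 115092.84; import duty: CNY 17148.83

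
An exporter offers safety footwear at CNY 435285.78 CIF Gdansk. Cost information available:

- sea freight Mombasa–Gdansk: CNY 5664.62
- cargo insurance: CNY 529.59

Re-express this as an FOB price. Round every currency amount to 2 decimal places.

FOB price: CNY 429091.57

From CIF to FOB, the seller no longer bears: freight, insurance.
FOB price = 435285.78 − 5664.62 − 529.59 = 429091.57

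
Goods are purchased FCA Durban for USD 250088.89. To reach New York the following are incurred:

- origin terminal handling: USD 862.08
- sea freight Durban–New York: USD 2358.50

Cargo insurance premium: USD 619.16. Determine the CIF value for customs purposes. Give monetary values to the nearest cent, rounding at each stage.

CIF = FCA price + pre-shipment costs + freight + insurance
CIF = 250088.89 + 862.08 + 2358.50 + 619.16 = 253928.63

CIF value: USD 253928.63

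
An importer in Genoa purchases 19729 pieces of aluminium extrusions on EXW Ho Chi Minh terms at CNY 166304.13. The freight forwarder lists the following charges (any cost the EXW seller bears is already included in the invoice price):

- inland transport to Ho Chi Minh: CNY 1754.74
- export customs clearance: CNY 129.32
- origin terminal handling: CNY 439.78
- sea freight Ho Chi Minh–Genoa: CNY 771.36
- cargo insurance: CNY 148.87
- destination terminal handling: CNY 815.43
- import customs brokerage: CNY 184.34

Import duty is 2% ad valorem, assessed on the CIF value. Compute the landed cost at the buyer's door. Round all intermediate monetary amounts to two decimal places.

Total landed cost: CNY 173938.93

EXW: the seller makes goods available at their premises; the buyer bears all onward costs.
CIF value = EXW price + inland to port + export clearance + origin terminal + freight + insurance = 166304.13 + 1754.74 + 129.32 + 439.78 + 771.36 + 148.87 = 169548.20
Import duty = 169548.20 × 2% = 3390.96
Buyer bears: inland to port 1754.74 + export clearance 129.32 + origin terminal 439.78 + freight 771.36 + insurance 148.87 + destination terminal 815.43 + brokerage 184.34 + duty 3390.96 = 7634.80
Landed cost = invoice 166304.13 + 7634.80 = 173938.93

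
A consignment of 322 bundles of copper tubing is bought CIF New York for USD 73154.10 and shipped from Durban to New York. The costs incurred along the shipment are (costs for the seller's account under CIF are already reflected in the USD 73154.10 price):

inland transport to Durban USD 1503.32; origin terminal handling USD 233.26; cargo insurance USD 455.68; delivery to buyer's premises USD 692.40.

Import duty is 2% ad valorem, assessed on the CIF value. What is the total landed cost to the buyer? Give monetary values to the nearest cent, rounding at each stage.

Total landed cost: USD 75309.58

CIF: the seller pays costs through ocean freight and marine insurance to the destination port.
Already in the invoice (seller's account under CIF): inland to port, origin terminal, insurance — exclude.
The CIF price already equals the CIF value: 73154.10
Import duty = 73154.10 × 2% = 1463.08
Buyer bears: delivery 692.40 + duty 1463.08 = 2155.48
Landed cost = invoice 73154.10 + 2155.48 = 75309.58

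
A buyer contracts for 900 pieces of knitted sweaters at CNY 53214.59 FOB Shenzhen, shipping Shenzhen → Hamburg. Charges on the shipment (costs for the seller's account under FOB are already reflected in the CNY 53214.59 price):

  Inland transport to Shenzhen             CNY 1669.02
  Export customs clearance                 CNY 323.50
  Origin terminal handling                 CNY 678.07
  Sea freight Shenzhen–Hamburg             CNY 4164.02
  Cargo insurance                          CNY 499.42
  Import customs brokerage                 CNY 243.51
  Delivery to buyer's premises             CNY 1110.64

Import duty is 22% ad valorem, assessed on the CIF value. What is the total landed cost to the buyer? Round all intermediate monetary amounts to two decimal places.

FOB: the seller bears costs until goods are on board at the origin port; the buyer bears freight, insurance and all costs thereafter.
Already in the invoice (seller's account under FOB): inland to port, export clearance, origin terminal — exclude.
CIF value = FOB price + freight + insurance = 53214.59 + 4164.02 + 499.42 = 57878.03
Import duty = 57878.03 × 22% = 12733.17
Buyer bears: freight 4164.02 + insurance 499.42 + brokerage 243.51 + delivery 1110.64 + duty 12733.17 = 18750.76
Landed cost = invoice 53214.59 + 18750.76 = 71965.35

Total landed cost: CNY 71965.35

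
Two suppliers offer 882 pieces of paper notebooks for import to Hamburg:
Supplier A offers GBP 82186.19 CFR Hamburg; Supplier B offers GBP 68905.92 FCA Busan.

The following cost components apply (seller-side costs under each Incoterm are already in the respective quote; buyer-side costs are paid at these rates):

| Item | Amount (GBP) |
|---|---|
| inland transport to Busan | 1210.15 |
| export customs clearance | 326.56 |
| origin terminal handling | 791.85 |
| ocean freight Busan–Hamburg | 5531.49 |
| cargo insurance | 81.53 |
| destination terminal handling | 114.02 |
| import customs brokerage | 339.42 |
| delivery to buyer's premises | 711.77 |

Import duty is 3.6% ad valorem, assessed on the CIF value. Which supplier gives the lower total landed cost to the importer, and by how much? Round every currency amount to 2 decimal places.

Supplier A (CFR):
CIF value = CFR price + insurance = 82186.19 + 81.53 = 82267.72
Import duty = 82267.72 × 3.6% = 2961.64
Buyer bears (A): 81.53 + 114.02 + 339.42 + 711.77 = 1246.74
Landed cost (A) = invoice 82186.19 + 1246.74 + duty 2961.64 = 86394.57
Supplier B (FCA):
CIF value = FCA price + origin terminal + freight + insurance = 68905.92 + 791.85 + 5531.49 + 81.53 = 75310.79
Import duty = 75310.79 × 3.6% = 2711.19
Buyer bears (B): 791.85 + 5531.49 + 81.53 + 114.02 + 339.42 + 711.77 = 7570.08
Landed cost (B) = invoice 68905.92 + 7570.08 + duty 2711.19 = 79187.19
Difference = |86394.57 − 79187.19| = 7207.38

Supplier B is cheaper by GBP 7207.38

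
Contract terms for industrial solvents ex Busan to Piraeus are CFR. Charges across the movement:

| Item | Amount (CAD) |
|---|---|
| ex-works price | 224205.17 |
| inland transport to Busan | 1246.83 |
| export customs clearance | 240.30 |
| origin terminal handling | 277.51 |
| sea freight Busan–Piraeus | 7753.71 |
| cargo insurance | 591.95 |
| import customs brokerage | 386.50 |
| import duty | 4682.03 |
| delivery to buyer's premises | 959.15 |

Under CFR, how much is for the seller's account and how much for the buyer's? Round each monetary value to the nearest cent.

CFR: the seller pays costs through ocean freight to the destination port, but not insurance.
Seller's account: goods 224205.17 + inland to port 1246.83 + export clearance 240.30 + origin terminal 277.51 + freight 7753.71 = 233723.52
Buyer's account: insurance 591.95 + brokerage 386.50 + duty 4682.03 + delivery 959.15 = 6619.63

Seller: CAD 233723.52; buyer: CAD 6619.63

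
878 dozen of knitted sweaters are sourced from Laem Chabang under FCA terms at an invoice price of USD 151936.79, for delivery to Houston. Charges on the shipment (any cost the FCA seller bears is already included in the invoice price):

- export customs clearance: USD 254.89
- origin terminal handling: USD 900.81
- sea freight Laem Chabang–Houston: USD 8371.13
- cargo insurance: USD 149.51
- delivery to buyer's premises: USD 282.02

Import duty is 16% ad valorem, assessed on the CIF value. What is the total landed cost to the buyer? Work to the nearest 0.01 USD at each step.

FCA: the seller delivers export-cleared goods to the carrier; the buyer bears costs from that point.
Already in the invoice (seller's account under FCA): export clearance — exclude.
CIF value = FCA price + origin terminal + freight + insurance = 151936.79 + 900.81 + 8371.13 + 149.51 = 161358.24
Import duty = 161358.24 × 16% = 25817.32
Buyer bears: origin terminal 900.81 + freight 8371.13 + insurance 149.51 + delivery 282.02 + duty 25817.32 = 35520.79
Landed cost = invoice 151936.79 + 35520.79 = 187457.58

Total landed cost: USD 187457.58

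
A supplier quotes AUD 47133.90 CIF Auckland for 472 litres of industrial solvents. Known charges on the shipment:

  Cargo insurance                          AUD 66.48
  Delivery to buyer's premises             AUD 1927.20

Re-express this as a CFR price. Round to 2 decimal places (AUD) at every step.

Not relevant to the conversion: delivery — on the buyer under both terms; not part of either seller's price.
From CIF to CFR, the seller no longer bears: insurance.
CFR price = 47133.90 − 66.48 = 47067.42

CFR price: AUD 47067.42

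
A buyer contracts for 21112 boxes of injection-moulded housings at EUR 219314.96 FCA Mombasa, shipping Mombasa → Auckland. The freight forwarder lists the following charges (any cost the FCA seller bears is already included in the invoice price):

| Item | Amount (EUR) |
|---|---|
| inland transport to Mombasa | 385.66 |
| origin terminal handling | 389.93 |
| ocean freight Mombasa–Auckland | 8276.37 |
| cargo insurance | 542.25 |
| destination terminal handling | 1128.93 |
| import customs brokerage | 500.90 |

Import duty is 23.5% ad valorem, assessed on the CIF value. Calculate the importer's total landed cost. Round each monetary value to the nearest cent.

FCA: the seller delivers export-cleared goods to the carrier; the buyer bears costs from that point.
Already in the invoice (seller's account under FCA): inland to port — exclude.
CIF value = FCA price + origin terminal + freight + insurance = 219314.96 + 389.93 + 8276.37 + 542.25 = 228523.51
Import duty = 228523.51 × 23.5% = 53703.02
Buyer bears: origin terminal 389.93 + freight 8276.37 + insurance 542.25 + destination terminal 1128.93 + brokerage 500.90 + duty 53703.02 = 64541.40
Landed cost = invoice 219314.96 + 64541.40 = 283856.36

Total landed cost: EUR 283856.36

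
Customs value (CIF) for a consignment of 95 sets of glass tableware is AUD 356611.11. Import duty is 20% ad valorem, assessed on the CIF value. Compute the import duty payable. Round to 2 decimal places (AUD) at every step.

Import duty: AUD 71322.22

Import duty = 356611.11 × 20% = 71322.22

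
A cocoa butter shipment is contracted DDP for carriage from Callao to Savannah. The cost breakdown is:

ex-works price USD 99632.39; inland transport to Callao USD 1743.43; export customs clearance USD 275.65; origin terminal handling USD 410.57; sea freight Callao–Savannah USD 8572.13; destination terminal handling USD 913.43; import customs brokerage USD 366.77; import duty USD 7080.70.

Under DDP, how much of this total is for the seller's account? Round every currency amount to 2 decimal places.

Seller's account: USD 118995.07

DDP: the seller bears all costs including import duty.
Seller's account: goods 99632.39 + inland to port 1743.43 + export clearance 275.65 + origin terminal 410.57 + freight 8572.13 + destination terminal 913.43 + brokerage 366.77 + duty 7080.70 = 118995.07
Buyer's account: 0.00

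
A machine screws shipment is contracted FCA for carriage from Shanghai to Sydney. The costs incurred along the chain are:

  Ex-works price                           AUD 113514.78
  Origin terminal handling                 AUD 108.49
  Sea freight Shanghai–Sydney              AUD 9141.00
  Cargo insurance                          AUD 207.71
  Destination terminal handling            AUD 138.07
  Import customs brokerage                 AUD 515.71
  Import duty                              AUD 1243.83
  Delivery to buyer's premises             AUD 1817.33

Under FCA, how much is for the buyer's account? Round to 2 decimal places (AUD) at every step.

Buyer's account: AUD 13172.14

FCA: the seller delivers export-cleared goods to the carrier; the buyer bears costs from that point.
Seller's account: goods 113514.78 = 113514.78
Buyer's account: origin terminal 108.49 + freight 9141.00 + insurance 207.71 + destination terminal 138.07 + brokerage 515.71 + duty 1243.83 + delivery 1817.33 = 13172.14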